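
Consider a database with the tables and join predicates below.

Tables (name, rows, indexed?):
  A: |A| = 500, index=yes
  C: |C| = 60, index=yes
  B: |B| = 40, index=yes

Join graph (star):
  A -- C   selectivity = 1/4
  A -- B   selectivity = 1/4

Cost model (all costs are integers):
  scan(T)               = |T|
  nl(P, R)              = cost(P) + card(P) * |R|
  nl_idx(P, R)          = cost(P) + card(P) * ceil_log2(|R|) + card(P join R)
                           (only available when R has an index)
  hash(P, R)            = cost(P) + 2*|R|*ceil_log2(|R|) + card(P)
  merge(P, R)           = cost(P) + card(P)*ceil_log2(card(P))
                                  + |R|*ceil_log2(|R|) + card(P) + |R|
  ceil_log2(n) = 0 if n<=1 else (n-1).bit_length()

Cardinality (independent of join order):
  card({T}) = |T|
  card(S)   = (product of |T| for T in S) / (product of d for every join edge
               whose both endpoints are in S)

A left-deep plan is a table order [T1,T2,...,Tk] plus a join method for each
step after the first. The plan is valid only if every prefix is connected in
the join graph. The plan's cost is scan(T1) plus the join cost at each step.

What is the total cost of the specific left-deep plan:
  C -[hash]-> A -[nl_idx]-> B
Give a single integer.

step 1: scan C: cost=60, card=60
step 2: join A via hash
    card(P join A) = 60*500/(4) = 7500
    cost = 60 + 2*500*9 + 60 = 9120
step 3: join B via nl_idx
    card(P join B) = 7500*40/(4) = 75000
    cost = 9120 + 7500*6 + 75000 = 129120

129120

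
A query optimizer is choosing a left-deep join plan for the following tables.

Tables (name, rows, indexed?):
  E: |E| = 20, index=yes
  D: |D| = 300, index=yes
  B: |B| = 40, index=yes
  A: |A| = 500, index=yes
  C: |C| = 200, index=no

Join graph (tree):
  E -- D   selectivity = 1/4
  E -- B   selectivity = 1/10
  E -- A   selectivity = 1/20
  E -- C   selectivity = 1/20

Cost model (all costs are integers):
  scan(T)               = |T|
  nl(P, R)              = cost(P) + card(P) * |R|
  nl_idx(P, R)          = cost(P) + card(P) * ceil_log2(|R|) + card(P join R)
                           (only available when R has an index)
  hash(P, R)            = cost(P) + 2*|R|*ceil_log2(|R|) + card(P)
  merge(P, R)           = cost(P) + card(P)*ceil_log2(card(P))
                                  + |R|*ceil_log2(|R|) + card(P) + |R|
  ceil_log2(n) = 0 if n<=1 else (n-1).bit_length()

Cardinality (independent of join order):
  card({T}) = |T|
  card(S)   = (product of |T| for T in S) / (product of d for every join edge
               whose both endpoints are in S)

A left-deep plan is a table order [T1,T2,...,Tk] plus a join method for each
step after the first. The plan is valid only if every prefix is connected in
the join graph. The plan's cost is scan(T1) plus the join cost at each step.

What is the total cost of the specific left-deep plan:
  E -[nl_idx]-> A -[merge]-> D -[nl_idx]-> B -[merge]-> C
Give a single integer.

step 1: scan E: cost=20, card=20
step 2: join A via nl_idx
    card(P join A) = 20*500/(20) = 500
    cost = 20 + 20*9 + 500 = 700
step 3: join D via merge
    card(P join D) = 500*300/(4) = 37500
    cost = 700 + 500*9 + 300*9 + 500 + 300 = 8700
step 4: join B via nl_idx
    card(P join B) = 37500*40/(10) = 150000
    cost = 8700 + 37500*6 + 150000 = 383700
step 5: join C via merge
    card(P join C) = 150000*200/(20) = 1500000
    cost = 383700 + 150000*18 + 200*8 + 150000 + 200 = 3235500

3235500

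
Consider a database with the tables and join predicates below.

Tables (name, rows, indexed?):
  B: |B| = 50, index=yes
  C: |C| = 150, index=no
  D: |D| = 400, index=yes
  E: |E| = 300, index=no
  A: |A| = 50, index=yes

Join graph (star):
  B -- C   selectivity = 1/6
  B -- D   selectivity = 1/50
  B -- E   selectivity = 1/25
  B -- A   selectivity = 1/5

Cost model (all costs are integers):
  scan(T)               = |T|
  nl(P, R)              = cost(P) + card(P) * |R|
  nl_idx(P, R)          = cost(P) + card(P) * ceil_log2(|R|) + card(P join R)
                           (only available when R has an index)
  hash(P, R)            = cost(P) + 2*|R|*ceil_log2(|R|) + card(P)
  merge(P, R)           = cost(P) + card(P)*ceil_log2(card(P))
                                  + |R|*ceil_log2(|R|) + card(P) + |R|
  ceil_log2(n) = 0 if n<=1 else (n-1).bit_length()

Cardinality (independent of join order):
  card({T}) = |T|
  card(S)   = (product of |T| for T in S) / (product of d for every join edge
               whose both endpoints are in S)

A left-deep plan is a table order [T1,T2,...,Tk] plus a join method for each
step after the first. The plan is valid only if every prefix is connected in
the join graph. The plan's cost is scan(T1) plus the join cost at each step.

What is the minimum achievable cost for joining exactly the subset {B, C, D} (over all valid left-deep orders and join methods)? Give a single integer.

3700

Selinger DP over subsets of {B,C,D}:
  {B}: scan cost=50, card=50
  {C}: scan cost=150, card=150
  {D}: scan cost=400, card=400
  {BC}: card=1250; try (B,hash)→900, (C,merge)→1750, (B,merge)→1850, (B,nl_idx)→2300, (C,hash)→2500, (C,nl)→7550 …(+1); best=900 via (B,hash)
  {BD}: card=400; try (D,nl_idx)→900, (B,hash)→1400, (B,nl_idx)→3200, (D,merge)→4400, (B,merge)→4750, (D,hash)→7300 …(+2); best=900 via (D,nl_idx)
  {BCD}: card=10000; try (C,hash)→3700, (C,merge)→6250, (D,hash)→9350, (D,merge)→19900, (D,nl_idx)→22150, (C,nl)→60900 …(+1); best=3700 via (C,hash)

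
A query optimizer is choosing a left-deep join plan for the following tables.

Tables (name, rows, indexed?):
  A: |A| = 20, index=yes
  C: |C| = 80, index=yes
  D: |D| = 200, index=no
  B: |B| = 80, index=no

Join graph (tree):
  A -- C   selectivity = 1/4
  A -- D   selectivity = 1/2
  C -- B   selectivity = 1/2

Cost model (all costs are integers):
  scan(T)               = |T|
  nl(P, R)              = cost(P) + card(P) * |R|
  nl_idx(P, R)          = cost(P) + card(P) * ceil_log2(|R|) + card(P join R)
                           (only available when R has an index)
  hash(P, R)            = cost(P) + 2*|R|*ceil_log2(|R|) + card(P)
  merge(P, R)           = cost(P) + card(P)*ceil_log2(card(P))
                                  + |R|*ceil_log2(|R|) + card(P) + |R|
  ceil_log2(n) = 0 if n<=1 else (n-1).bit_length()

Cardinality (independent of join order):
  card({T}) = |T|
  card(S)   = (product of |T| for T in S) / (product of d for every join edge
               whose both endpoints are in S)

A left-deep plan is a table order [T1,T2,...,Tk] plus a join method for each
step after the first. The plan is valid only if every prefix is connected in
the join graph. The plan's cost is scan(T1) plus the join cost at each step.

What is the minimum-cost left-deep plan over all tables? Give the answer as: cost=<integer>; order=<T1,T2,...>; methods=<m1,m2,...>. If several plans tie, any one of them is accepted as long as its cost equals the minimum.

cost=21080; order=C,A,B,D; methods=hash,hash,hash

Selinger DP (subsets sized 1..n):
  {A}: scan cost=20, card=20
  {C}: scan cost=80, card=80
  {D}: scan cost=200, card=200
  {B}: scan cost=80, card=80
  {AC}: card=400; try (A,hash)→360, (C,nl_idx)→560, (C,merge)→780, (A,merge)→840, (A,nl_idx)→880, (C,hash)→1160 …(+2); best=360 via (A,hash)
  {AD}: card=2000; try (A,hash)→600, (D,merge)→1940, (A,merge)→2120, (A,nl_idx)→3200, (D,hash)→3240, (D,nl)→4020 …(+1); best=600 via (A,hash)
  {BC}: card=3200; try (C,hash)→1280, (B,hash)→1280, (C,merge)→1360, (B,merge)→1360, (C,nl_idx)→3840, (C,nl)→6480 …(+1); best=1280 via (C,hash)
  {ACD}: card=40000; try (C,hash)→3720, (D,hash)→3960, (D,merge)→6160, (C,merge)→25240, (C,nl_idx)→54600, (D,nl)→80360 …(+1); best=3720 via (C,hash)
  {ABC}: card=16000; try (B,hash)→1880, (A,hash)→4680, (B,merge)→5000, (B,nl)→32360, (A,nl_idx)→33280, (A,merge)→43000 …(+1); best=1880 via (B,hash)
  {ABCD}: card=1600000; try (D,hash)→21080, (B,hash)→44840, (D,merge)→243680, (B,merge)→684360, (D,nl)→3201880, (B,nl)→3203720; best=21080 via (D,hash)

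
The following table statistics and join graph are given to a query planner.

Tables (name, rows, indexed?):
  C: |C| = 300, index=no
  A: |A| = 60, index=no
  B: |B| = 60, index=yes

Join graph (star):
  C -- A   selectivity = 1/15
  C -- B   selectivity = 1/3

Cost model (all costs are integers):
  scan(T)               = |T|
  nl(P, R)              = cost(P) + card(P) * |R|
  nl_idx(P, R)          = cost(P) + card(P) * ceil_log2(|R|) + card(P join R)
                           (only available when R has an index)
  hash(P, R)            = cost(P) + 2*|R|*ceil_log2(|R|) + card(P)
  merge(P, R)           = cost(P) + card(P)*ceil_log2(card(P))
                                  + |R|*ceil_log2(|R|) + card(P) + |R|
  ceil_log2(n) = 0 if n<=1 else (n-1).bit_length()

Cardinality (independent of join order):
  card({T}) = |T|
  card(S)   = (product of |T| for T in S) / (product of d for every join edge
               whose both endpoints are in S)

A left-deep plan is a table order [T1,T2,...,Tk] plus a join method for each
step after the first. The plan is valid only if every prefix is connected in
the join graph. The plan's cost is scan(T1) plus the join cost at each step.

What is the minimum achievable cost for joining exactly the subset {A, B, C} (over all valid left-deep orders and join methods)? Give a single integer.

Selinger DP over subsets of {A,B,C}:
  {C}: scan cost=300, card=300
  {A}: scan cost=60, card=60
  {B}: scan cost=60, card=60
  {AC}: card=1200; try (A,hash)→1320, (C,merge)→3480, (A,merge)→3720, (C,hash)→5520, (C,nl)→18060, (A,nl)→18300; best=1320 via (A,hash)
  {BC}: card=6000; try (B,hash)→1320, (C,merge)→3480, (B,merge)→3720, (C,hash)→5520, (B,nl_idx)→8100, (C,nl)→18060 …(+1); best=1320 via (B,hash)
  {ABC}: card=24000; try (B,hash)→3240, (A,hash)→8040, (B,merge)→16140, (B,nl_idx)→32520, (B,nl)→73320, (A,merge)→85740 …(+1); best=3240 via (B,hash)

3240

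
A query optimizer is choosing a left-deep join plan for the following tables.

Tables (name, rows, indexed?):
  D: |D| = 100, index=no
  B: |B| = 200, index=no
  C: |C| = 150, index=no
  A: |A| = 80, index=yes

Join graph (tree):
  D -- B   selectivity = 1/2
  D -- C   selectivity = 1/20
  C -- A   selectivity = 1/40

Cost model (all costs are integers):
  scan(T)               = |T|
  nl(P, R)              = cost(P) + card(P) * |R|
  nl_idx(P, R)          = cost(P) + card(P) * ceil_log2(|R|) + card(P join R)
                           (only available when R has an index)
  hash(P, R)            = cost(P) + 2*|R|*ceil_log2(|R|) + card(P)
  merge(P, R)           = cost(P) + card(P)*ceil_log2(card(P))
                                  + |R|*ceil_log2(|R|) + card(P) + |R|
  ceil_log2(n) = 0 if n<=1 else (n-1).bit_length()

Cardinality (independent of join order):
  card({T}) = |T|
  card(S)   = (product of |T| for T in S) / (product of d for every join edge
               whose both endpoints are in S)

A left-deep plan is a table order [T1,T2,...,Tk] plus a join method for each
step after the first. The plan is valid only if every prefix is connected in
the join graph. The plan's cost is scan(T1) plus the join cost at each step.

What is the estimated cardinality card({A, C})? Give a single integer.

300

Tables in S: A(80), C(150)
Edges inside S: C-A(d=40)
numerator = 80 * 150 = 12000
denominator = 40 = 40
card(S) = 12000 / 40 = 300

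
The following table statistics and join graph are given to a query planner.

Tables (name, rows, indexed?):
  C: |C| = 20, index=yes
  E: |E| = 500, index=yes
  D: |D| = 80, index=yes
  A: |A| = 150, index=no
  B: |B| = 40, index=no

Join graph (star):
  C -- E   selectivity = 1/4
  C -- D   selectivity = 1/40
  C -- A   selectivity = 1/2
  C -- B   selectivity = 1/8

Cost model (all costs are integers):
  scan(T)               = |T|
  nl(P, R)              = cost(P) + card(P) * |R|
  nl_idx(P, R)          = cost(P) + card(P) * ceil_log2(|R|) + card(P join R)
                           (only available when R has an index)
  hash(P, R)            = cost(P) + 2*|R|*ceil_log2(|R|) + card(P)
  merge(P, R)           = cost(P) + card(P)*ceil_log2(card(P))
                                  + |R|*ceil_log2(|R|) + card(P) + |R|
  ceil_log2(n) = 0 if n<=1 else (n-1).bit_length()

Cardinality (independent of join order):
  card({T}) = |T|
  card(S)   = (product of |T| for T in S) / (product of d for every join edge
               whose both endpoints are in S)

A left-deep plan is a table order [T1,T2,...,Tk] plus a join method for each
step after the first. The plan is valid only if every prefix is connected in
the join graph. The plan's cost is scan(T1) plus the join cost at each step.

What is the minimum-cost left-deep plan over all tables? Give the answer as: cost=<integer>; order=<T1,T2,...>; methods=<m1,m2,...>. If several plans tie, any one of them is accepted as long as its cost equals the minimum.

cost=27320; order=C,D,B,A,E; methods=nl_idx,hash,hash,hash

Selinger DP (subsets sized 1..n):
  {C}: scan cost=20, card=20
  {E}: scan cost=500, card=500
  {D}: scan cost=80, card=80
  {A}: scan cost=150, card=150
  {B}: scan cost=40, card=40
  {CE}: card=2500; try (C,hash)→1200, (E,nl_idx)→2700, (E,merge)→5140, (C,nl_idx)→5500, (C,merge)→5620, (E,hash)→9040 …(+2); best=1200 via (C,hash)
  {CD}: card=40; try (D,nl_idx)→200, (C,hash)→360, (C,nl_idx)→520, (D,merge)→780, (C,merge)→840, (D,hash)→1160 …(+2); best=200 via (D,nl_idx)
  {AC}: card=1500; try (C,hash)→500, (A,merge)→1490, (C,merge)→1620, (C,nl_idx)→2400, (A,hash)→2440, (A,nl)→3020 …(+1); best=500 via (C,hash)
  {BC}: card=100; try (C,hash)→280, (C,nl_idx)→340, (B,merge)→420, (C,merge)→440, (B,hash)→520, (B,nl)→820 …(+1); best=280 via (C,hash)
  {CDE}: card=5000; try (D,hash)→4820, (E,merge)→5480, (E,nl_idx)→5560, (E,hash)→9240, (E,nl)→20200, (D,nl_idx)→23700 …(+2); best=4820 via (D,hash)
  {ACE}: card=187500; try (A,hash)→6100, (E,hash)→11000, (E,merge)→23500, (A,merge)→35050, (E,nl_idx)→201500, (A,nl)→376200 …(+1); best=6100 via (A,hash)
  {BCE}: card=12500; try (B,hash)→4180, (E,merge)→6080, (E,hash)→9380, (E,nl_idx)→13680, (B,merge)→33980, (E,nl)→50280 …(+1); best=4180 via (B,hash)
  {ACD}: card=3000; try (A,merge)→1830, (A,hash)→2640, (D,hash)→3120, (A,nl)→6200, (D,nl_idx)→14000, (D,merge)→19140 …(+1); best=1830 via (A,merge)
  {BCD}: card=200; try (B,hash)→720, (B,merge)→760, (D,nl_idx)→1180, (D,hash)→1500, (D,merge)→1720, (B,nl)→1800 …(+1); best=720 via (B,hash)
  {ABC}: card=7500; try (A,merge)→2430, (B,hash)→2480, (A,hash)→2780, (A,nl)→15280, (B,merge)→18780, (B,nl)→60500; best=2430 via (A,merge)
  {ACDE}: card=375000; try (A,hash)→12220, (E,hash)→13830, (E,merge)→45830, (A,merge)→76170, (D,hash)→194720, (E,nl_idx)→403830 …(+5); best=12220 via (A,hash)
  {BCDE}: card=25000; try (E,merge)→7520, (E,hash)→9920, (B,hash)→10300, (D,hash)→17800, (E,nl_idx)→27520, (B,merge)→75100 …(+5); best=7520 via (E,merge)
  {ABCE}: card=937500; try (E,hash)→18930, (A,hash)→19080, (E,merge)→112430, (A,merge)→193030, (B,hash)→194080, (E,nl_idx)→1007430 …(+4); best=18930 via (E,hash)
  {ABCD}: card=15000; try (A,hash)→3320, (A,merge)→3870, (B,hash)→5310, (D,hash)→11050, (A,nl)→30720, (B,merge)→41110 …(+4); best=3320 via (A,hash)
  {ABCDE}: card=1875000; try (E,hash)→27320, (A,hash)→34920, (E,merge)→233320, (B,hash)→387700, (A,merge)→408870, (D,hash)→957550 …(+8); best=27320 via (E,hash)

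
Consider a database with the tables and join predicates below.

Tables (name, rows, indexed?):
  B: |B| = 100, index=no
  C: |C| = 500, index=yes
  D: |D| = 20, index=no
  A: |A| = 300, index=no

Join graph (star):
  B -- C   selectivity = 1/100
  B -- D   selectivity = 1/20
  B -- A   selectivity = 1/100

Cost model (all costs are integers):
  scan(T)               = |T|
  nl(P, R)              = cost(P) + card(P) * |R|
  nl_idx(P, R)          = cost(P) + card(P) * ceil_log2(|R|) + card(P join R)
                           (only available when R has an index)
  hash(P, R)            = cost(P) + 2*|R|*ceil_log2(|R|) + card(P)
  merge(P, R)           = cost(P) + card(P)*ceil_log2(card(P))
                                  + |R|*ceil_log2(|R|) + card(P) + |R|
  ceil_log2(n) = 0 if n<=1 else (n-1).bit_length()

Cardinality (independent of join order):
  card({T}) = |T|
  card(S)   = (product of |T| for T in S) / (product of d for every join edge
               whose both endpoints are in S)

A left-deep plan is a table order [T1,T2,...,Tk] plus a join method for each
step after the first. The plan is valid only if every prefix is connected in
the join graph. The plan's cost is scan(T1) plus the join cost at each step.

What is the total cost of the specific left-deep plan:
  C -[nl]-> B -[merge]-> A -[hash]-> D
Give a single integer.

step 1: scan C: cost=500, card=500
step 2: join B via nl
    card(P join B) = 500*100/(100) = 500
    cost = 500 + 500*100 = 50500
step 3: join A via merge
    card(P join A) = 500*300/(100) = 1500
    cost = 50500 + 500*9 + 300*9 + 500 + 300 = 58500
step 4: join D via hash
    card(P join D) = 1500*20/(20) = 1500
    cost = 58500 + 2*20*5 + 1500 = 60200

60200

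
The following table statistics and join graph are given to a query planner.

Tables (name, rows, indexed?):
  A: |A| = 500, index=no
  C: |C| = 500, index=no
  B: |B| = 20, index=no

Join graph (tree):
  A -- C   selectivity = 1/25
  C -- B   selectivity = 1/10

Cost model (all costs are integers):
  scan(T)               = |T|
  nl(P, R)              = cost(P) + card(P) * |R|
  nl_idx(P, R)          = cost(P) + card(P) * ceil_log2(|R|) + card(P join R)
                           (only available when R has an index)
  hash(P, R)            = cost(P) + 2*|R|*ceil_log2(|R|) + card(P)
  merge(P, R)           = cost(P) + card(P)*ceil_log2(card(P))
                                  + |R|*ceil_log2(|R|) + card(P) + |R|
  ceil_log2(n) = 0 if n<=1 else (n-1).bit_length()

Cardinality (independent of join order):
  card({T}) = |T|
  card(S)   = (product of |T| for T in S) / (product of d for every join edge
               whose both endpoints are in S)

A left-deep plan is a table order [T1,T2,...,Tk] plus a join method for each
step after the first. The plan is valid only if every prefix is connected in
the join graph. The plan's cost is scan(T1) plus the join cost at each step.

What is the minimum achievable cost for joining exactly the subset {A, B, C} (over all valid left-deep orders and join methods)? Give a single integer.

11200

Selinger DP over subsets of {A,B,C}:
  {A}: scan cost=500, card=500
  {C}: scan cost=500, card=500
  {B}: scan cost=20, card=20
  {AC}: card=10000; try (C,hash)→10000, (A,hash)→10000, (C,merge)→10500, (A,merge)→10500, (C,nl)→250500, (A,nl)→250500; best=10000 via (C,hash)
  {BC}: card=1000; try (B,hash)→1200, (C,merge)→5140, (B,merge)→5620, (C,hash)→9040, (C,nl)→10020, (B,nl)→10500; best=1200 via (B,hash)
  {ABC}: card=20000; try (A,hash)→11200, (A,merge)→17200, (B,hash)→20200, (B,merge)→160120, (B,nl)→210000, (A,nl)→501200; best=11200 via (A,hash)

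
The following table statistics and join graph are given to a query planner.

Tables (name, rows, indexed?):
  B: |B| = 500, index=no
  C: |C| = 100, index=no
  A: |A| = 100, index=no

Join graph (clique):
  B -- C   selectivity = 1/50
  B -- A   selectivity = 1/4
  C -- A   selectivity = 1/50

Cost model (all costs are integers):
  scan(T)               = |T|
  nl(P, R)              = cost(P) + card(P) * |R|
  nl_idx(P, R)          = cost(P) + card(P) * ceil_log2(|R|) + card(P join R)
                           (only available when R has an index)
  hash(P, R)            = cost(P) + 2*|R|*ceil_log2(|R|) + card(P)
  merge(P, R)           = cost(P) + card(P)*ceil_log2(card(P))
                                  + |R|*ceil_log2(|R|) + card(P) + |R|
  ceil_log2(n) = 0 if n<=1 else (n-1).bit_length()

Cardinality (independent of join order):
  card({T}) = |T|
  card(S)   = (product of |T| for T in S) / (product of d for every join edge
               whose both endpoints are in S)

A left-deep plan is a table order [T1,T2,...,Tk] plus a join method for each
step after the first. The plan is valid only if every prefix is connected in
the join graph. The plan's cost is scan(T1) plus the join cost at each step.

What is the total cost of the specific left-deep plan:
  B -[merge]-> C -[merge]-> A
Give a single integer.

18100

step 1: scan B: cost=500, card=500
step 2: join C via merge
    card(P join C) = 500*100/(50) = 1000
    cost = 500 + 500*9 + 100*7 + 500 + 100 = 6300
step 3: join A via merge
    card(P join A) = 1000*100/(4*50) = 500
    cost = 6300 + 1000*10 + 100*7 + 1000 + 100 = 18100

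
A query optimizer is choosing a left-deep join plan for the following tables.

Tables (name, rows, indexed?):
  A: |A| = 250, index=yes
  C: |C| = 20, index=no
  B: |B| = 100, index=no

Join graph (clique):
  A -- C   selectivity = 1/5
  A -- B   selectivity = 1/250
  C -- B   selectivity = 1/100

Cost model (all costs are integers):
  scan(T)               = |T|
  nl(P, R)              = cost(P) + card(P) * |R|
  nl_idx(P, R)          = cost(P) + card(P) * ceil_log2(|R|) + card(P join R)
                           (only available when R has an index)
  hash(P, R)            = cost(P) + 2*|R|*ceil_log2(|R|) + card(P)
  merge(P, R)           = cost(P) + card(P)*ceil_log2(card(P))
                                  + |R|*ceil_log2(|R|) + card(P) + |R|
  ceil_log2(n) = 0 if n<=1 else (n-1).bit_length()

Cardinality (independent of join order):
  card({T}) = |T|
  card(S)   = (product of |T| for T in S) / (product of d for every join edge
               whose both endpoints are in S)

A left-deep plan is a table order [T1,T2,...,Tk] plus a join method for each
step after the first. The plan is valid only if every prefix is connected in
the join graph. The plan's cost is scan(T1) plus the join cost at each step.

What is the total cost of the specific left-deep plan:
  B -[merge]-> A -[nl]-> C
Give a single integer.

step 1: scan B: cost=100, card=100
step 2: join A via merge
    card(P join A) = 100*250/(250) = 100
    cost = 100 + 100*7 + 250*8 + 100 + 250 = 3150
step 3: join C via nl
    card(P join C) = 100*20/(5*100) = 4
    cost = 3150 + 100*20 = 5150

5150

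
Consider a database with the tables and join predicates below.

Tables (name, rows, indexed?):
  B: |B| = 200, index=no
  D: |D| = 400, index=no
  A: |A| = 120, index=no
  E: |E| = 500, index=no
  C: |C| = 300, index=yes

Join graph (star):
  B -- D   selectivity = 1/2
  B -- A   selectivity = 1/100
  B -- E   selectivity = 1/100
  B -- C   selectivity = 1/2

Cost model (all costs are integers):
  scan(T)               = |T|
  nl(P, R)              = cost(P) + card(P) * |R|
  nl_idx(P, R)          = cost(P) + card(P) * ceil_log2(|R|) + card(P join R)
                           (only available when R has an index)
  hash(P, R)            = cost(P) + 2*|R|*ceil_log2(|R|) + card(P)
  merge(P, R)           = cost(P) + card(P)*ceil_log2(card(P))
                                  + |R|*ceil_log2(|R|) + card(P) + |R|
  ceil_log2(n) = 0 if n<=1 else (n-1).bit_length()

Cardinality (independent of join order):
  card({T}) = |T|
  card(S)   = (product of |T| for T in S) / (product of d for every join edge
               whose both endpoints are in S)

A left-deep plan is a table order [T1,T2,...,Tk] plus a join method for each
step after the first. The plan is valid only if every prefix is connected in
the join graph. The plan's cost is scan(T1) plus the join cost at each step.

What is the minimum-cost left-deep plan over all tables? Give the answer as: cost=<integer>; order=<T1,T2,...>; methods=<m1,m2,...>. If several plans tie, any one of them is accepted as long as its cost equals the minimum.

Selinger DP (subsets sized 1..n):
  {B}: scan cost=200, card=200
  {D}: scan cost=400, card=400
  {A}: scan cost=120, card=120
  {E}: scan cost=500, card=500
  {C}: scan cost=300, card=300
  {BD}: card=40000; try (B,hash)→4000, (D,merge)→6000, (B,merge)→6200, (D,hash)→7600, (D,nl)→80200, (B,nl)→80400; best=4000 via (B,hash)
  {AB}: card=240; try (A,hash)→2080, (B,merge)→2880, (A,merge)→2960, (B,hash)→3440, (B,nl)→24120, (A,nl)→24200; best=2080 via (A,hash)
  {BE}: card=1000; try (B,hash)→4200, (E,merge)→7000, (B,merge)→7300, (E,hash)→9400, (E,nl)→100200, (B,nl)→100500; best=4200 via (B,hash)
  {BC}: card=30000; try (B,hash)→3800, (C,merge)→5000, (B,merge)→5100, (C,hash)→5800, (C,nl_idx)→32000, (C,nl)→60200 …(+1); best=3800 via (B,hash)
  {ABD}: card=48000; try (D,merge)→8240, (D,hash)→9520, (A,hash)→45680, (D,nl)→98080, (A,merge)→684960, (A,nl)→4804000; best=8240 via (D,merge)
  {BDE}: card=200000; try (D,hash)→12400, (D,merge)→19200, (E,hash)→53000, (D,nl)→404200, (E,merge)→689000, (E,nl)→20004000; best=12400 via (D,hash)
  {BCD}: card=6000000; try (D,hash)→41000, (C,hash)→49400, (D,merge)→487800, (C,merge)→687000, (C,nl_idx)→6364000, (D,nl)→12003800 …(+1); best=41000 via (D,hash)
  {ABE}: card=1200; try (A,hash)→6880, (E,merge)→9240, (E,hash)→11320, (A,merge)→16160, (E,nl)→122080, (A,nl)→124200; best=6880 via (A,hash)
  {ABC}: card=36000; try (C,merge)→7240, (C,hash)→7720, (A,hash)→35480, (C,nl_idx)→40240, (C,nl)→74080, (A,merge)→484760 …(+1); best=7240 via (C,merge)
  {BCE}: card=150000; try (C,hash)→10600, (C,merge)→18200, (E,hash)→42800, (C,nl_idx)→163200, (C,nl)→304200, (E,merge)→488800 …(+1); best=10600 via (C,hash)
  {ABDE}: card=240000; try (D,hash)→15280, (D,merge)→25280, (E,hash)→65240, (A,hash)→214080, (D,nl)→486880, (E,merge)→829240 …(+3); best=15280 via (D,hash)
  {ABCD}: card=7200000; try (D,hash)→50440, (C,hash)→61640, (D,merge)→623240, (C,merge)→827240, (A,hash)→6042680, (C,nl_idx)→7640240 …(+4); best=50440 via (D,hash)
  {BCDE}: card=30000000; try (D,hash)→167800, (C,hash)→217800, (D,merge)→2864600, (C,merge)→3815400, (E,hash)→6050000, (C,nl_idx)→31812400 …(+4); best=167800 via (D,hash)
  {ABCE}: card=180000; try (C,hash)→13480, (C,merge)→24280, (E,hash)→52240, (A,hash)→162280, (C,nl_idx)→197680, (C,nl)→366880 …(+4); best=13480 via (C,hash)
  {ABCDE}: card=36000000; try (D,hash)→200680, (C,hash)→260680, (D,merge)→3437480, (C,merge)→4578280, (E,hash)→7259440, (A,hash)→30169480 …(+7); best=200680 via (D,hash)

cost=200680; order=E,B,A,C,D; methods=hash,hash,hash,hash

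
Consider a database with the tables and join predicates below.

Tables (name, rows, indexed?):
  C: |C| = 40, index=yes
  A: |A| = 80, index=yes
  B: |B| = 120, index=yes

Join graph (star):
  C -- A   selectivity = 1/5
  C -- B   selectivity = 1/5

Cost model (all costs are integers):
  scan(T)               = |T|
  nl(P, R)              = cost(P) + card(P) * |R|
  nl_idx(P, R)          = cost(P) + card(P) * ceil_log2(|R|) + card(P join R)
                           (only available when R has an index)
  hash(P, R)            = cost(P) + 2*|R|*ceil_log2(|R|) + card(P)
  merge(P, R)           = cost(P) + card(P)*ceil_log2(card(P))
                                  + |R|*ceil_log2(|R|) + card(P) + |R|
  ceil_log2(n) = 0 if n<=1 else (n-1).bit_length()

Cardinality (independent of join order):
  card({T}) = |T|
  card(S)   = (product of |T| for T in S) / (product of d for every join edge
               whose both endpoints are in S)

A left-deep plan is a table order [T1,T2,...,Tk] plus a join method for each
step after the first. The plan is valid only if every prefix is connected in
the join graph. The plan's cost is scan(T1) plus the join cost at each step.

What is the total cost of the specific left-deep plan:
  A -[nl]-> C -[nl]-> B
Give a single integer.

step 1: scan A: cost=80, card=80
step 2: join C via nl
    card(P join C) = 80*40/(5) = 640
    cost = 80 + 80*40 = 3280
step 3: join B via nl
    card(P join B) = 640*120/(5) = 15360
    cost = 3280 + 640*120 = 80080

80080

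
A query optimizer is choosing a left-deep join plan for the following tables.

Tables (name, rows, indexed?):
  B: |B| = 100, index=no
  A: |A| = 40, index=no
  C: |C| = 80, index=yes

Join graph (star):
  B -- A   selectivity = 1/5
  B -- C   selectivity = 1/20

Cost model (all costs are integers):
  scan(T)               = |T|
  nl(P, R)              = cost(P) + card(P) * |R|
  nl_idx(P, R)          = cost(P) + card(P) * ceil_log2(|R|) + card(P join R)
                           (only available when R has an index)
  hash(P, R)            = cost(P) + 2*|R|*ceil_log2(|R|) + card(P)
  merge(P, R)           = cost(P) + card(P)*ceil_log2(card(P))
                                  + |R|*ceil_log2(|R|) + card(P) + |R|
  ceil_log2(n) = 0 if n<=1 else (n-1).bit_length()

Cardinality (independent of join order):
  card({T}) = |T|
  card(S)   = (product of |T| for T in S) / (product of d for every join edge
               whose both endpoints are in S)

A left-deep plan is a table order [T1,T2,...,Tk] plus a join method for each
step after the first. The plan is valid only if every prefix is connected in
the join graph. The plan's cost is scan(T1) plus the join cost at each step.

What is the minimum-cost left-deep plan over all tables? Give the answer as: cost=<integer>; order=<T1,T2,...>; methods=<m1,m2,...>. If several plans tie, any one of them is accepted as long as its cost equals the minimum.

cost=2080; order=B,C,A; methods=nl_idx,hash

Selinger DP (subsets sized 1..n):
  {B}: scan cost=100, card=100
  {A}: scan cost=40, card=40
  {C}: scan cost=80, card=80
  {AB}: card=800; try (A,hash)→680, (B,merge)→1120, (A,merge)→1180, (B,hash)→1480, (B,nl)→4040, (A,nl)→4100; best=680 via (A,hash)
  {BC}: card=400; try (C,nl_idx)→1200, (C,hash)→1320, (B,merge)→1520, (C,merge)→1540, (B,hash)→1560, (B,nl)→8080 …(+1); best=1200 via (C,nl_idx)
  {ABC}: card=3200; try (A,hash)→2080, (C,hash)→2600, (A,merge)→5480, (C,nl_idx)→9480, (C,merge)→10120, (A,nl)→17200 …(+1); best=2080 via (A,hash)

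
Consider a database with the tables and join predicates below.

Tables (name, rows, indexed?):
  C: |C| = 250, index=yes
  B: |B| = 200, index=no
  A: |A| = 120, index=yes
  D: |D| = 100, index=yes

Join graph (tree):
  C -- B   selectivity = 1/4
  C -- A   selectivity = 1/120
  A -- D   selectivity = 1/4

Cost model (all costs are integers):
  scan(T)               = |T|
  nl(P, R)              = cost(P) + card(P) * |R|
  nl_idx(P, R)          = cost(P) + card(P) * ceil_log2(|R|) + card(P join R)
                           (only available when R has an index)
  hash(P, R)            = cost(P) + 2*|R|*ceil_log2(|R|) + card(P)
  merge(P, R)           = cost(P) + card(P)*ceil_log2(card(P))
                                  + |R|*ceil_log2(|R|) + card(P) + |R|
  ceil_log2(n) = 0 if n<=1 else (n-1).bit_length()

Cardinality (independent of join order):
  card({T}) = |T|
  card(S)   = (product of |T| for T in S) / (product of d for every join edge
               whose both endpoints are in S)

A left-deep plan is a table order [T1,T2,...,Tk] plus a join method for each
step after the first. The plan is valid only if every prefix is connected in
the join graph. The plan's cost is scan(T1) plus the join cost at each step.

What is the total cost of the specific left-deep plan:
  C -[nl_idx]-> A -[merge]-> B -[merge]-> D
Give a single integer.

194600

step 1: scan C: cost=250, card=250
step 2: join A via nl_idx
    card(P join A) = 250*120/(120) = 250
    cost = 250 + 250*7 + 250 = 2250
step 3: join B via merge
    card(P join B) = 250*200/(4) = 12500
    cost = 2250 + 250*8 + 200*8 + 250 + 200 = 6300
step 4: join D via merge
    card(P join D) = 12500*100/(4) = 312500
    cost = 6300 + 12500*14 + 100*7 + 12500 + 100 = 194600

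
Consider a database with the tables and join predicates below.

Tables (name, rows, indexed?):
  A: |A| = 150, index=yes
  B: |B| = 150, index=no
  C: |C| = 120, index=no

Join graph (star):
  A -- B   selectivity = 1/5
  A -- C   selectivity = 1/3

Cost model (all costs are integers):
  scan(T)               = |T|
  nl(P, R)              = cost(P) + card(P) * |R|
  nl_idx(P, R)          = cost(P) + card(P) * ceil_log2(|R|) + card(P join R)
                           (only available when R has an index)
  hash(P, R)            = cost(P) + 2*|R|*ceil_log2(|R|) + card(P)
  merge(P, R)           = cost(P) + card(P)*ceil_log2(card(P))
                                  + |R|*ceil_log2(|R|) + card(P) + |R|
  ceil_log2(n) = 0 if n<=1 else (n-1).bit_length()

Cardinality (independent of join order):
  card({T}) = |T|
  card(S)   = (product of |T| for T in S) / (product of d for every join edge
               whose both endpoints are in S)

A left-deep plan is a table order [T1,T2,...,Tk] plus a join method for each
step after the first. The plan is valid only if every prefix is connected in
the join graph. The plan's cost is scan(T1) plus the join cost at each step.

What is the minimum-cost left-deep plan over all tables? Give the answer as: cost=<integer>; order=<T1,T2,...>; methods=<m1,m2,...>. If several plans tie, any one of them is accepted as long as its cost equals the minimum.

cost=8880; order=A,B,C; methods=hash,hash

Selinger DP (subsets sized 1..n):
  {A}: scan cost=150, card=150
  {B}: scan cost=150, card=150
  {C}: scan cost=120, card=120
  {AB}: card=4500; try (B,hash)→2700, (A,hash)→2700, (B,merge)→2850, (A,merge)→2850, (A,nl_idx)→5850, (B,nl)→22650 …(+1); best=2700 via (B,hash)
  {AC}: card=6000; try (C,hash)→1980, (A,merge)→2430, (C,merge)→2460, (A,hash)→2640, (A,nl_idx)→7080, (A,nl)→18120 …(+1); best=1980 via (C,hash)
  {ABC}: card=180000; try (C,hash)→8880, (B,hash)→10380, (C,merge)→66660, (B,merge)→87330, (C,nl)→542700, (B,nl)→901980; best=8880 via (C,hash)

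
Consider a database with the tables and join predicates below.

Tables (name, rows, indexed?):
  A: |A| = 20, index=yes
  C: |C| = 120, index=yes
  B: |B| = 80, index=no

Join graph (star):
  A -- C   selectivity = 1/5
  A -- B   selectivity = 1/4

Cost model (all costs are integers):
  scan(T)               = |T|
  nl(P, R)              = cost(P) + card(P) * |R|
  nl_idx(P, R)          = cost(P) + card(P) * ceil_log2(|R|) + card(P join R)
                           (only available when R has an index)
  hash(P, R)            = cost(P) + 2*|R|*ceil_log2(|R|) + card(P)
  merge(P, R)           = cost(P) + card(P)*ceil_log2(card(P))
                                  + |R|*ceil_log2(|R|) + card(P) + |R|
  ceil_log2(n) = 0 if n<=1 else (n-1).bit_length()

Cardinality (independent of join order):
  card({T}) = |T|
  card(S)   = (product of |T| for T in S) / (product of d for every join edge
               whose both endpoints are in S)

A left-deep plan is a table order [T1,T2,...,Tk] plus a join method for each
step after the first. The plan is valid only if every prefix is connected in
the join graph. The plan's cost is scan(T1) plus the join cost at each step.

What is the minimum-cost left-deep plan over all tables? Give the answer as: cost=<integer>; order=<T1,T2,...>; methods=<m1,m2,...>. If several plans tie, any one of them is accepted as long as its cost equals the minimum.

Selinger DP (subsets sized 1..n):
  {A}: scan cost=20, card=20
  {C}: scan cost=120, card=120
  {B}: scan cost=80, card=80
  {AC}: card=480; try (A,hash)→440, (C,nl_idx)→640, (C,merge)→1100, (A,merge)→1200, (A,nl_idx)→1200, (C,hash)→1720 …(+2); best=440 via (A,hash)
  {AB}: card=400; try (A,hash)→360, (B,merge)→780, (A,merge)→840, (A,nl_idx)→880, (B,hash)→1160, (B,nl)→1620 …(+1); best=360 via (A,hash)
  {ABC}: card=9600; try (B,hash)→2040, (C,hash)→2440, (C,merge)→5320, (B,merge)→5880, (C,nl_idx)→12760, (B,nl)→38840 …(+1); best=2040 via (B,hash)

cost=2040; order=C,A,B; methods=hash,hash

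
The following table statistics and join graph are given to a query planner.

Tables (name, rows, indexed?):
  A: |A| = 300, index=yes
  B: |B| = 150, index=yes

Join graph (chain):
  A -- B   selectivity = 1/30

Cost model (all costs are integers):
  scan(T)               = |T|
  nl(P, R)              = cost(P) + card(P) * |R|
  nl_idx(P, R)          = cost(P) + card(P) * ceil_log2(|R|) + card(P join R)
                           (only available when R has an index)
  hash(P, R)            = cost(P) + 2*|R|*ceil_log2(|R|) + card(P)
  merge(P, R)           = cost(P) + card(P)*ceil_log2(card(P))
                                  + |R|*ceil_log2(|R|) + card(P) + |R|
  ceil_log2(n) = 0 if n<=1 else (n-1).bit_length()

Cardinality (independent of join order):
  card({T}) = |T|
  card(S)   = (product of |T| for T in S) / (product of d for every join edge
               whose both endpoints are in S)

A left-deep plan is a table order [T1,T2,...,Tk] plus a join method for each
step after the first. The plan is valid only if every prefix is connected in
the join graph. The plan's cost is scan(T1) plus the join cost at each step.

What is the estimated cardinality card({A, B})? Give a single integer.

Tables in S: A(300), B(150)
Edges inside S: A-B(d=30)
numerator = 300 * 150 = 45000
denominator = 30 = 30
card(S) = 45000 / 30 = 1500

1500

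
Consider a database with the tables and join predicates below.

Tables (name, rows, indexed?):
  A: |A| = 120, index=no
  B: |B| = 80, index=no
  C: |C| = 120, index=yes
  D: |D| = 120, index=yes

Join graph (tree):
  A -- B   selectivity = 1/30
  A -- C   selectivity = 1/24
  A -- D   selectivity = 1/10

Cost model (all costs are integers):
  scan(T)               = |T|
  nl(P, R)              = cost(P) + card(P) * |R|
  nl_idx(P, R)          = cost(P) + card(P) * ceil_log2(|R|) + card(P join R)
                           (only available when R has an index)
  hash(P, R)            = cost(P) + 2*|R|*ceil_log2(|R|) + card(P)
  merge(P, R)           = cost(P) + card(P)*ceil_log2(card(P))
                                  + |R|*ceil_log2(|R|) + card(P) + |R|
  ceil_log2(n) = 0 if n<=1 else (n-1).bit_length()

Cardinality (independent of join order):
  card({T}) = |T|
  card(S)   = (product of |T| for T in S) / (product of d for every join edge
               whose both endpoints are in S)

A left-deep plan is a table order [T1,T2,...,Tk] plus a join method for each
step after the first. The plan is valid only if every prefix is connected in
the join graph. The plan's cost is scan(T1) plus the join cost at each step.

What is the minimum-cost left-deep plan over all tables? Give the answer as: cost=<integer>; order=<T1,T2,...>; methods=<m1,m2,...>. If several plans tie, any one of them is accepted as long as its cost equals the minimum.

cost=6560; order=A,C,B,D; methods=nl_idx,hash,hash

Selinger DP (subsets sized 1..n):
  {A}: scan cost=120, card=120
  {B}: scan cost=80, card=80
  {C}: scan cost=120, card=120
  {D}: scan cost=120, card=120
  {AB}: card=320; try (B,hash)→1360, (A,merge)→1680, (B,merge)→1720, (A,hash)→1840, (A,nl)→9680, (B,nl)→9720; best=1360 via (B,hash)
  {AC}: card=600; try (C,nl_idx)→1560, (C,hash)→1920, (A,hash)→1920, (C,merge)→2040, (A,merge)→2040, (C,nl)→14520 …(+1); best=1560 via (C,nl_idx)
  {AD}: card=1440; try (D,hash)→1920, (A,hash)→1920, (D,merge)→2040, (A,merge)→2040, (D,nl_idx)→2400, (D,nl)→14520 …(+1); best=1920 via (D,hash)
  {ABC}: card=1600; try (B,hash)→3280, (C,hash)→3360, (C,nl_idx)→5200, (C,merge)→5520, (B,merge)→8800, (C,nl)→39760 …(+1); best=3280 via (B,hash)
  {ABD}: card=3840; try (D,hash)→3360, (B,hash)→4480, (D,merge)→5520, (D,nl_idx)→7440, (B,merge)→19840, (D,nl)→39760 …(+1); best=3360 via (D,hash)
  {ACD}: card=7200; try (D,hash)→3840, (C,hash)→5040, (D,merge)→9120, (D,nl_idx)→12960, (C,nl_idx)→19200, (C,merge)→20160 …(+2); best=3840 via (D,hash)
  {ABCD}: card=19200; try (D,hash)→6560, (C,hash)→8880, (B,hash)→12160, (D,merge)→23440, (D,nl_idx)→33680, (C,nl_idx)→49440 …(+5); best=6560 via (D,hash)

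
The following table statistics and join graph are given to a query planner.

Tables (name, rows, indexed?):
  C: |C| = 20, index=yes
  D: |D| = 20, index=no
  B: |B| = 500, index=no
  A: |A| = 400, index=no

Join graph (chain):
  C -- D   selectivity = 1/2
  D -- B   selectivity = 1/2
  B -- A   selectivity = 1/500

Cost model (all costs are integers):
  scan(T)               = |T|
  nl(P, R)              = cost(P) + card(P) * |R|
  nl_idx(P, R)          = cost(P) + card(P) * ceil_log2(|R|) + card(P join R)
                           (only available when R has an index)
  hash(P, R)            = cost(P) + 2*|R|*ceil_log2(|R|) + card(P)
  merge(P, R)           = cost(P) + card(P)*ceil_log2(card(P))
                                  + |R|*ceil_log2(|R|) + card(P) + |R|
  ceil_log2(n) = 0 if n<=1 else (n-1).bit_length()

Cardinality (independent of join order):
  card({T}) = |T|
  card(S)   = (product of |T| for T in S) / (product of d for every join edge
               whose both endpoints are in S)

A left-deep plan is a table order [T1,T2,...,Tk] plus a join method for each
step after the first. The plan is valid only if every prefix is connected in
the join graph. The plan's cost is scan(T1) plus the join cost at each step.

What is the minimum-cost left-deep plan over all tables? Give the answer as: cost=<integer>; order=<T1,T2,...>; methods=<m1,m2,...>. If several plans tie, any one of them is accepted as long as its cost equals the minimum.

Selinger DP (subsets sized 1..n):
  {C}: scan cost=20, card=20
  {D}: scan cost=20, card=20
  {B}: scan cost=500, card=500
  {A}: scan cost=400, card=400
  {CD}: card=200; try (D,hash)→240, (C,hash)→240, (D,merge)→260, (C,merge)→260, (C,nl_idx)→320, (D,nl)→420 …(+1); best=240 via (D,hash)
  {BD}: card=5000; try (D,hash)→1200, (B,merge)→5140, (D,merge)→5620, (B,hash)→9040, (B,nl)→10020, (D,nl)→10500; best=1200 via (D,hash)
  {AB}: card=400; try (A,hash)→8200, (B,merge)→9400, (A,merge)→9500, (B,hash)→9800, (B,nl)→200400, (A,nl)→200500; best=8200 via (A,hash)
  {BCD}: card=50000; try (C,hash)→6400, (B,merge)→7040, (B,hash)→9440, (C,merge)→71320, (C,nl_idx)→76200, (B,nl)→100240 …(+1); best=6400 via (C,hash)
  {ABD}: card=4000; try (D,hash)→8800, (D,merge)→12320, (A,hash)→13400, (D,nl)→16200, (A,merge)→75200, (A,nl)→2001200; best=8800 via (D,hash)
  {ABCD}: card=40000; try (C,hash)→13000, (C,merge)→60920, (A,hash)→63600, (C,nl_idx)→68800, (C,nl)→88800, (A,merge)→860400 …(+1); best=13000 via (C,hash)

cost=13000; order=B,A,D,C; methods=hash,hash,hash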